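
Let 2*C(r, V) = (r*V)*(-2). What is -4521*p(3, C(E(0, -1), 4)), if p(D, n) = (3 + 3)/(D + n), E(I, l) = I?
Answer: -9042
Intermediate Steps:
C(r, V) = -V*r (C(r, V) = ((r*V)*(-2))/2 = ((V*r)*(-2))/2 = (-2*V*r)/2 = -V*r)
p(D, n) = 6/(D + n)
-4521*p(3, C(E(0, -1), 4)) = -4521*6/(3 - 1*4*0) = -4521*6/(3 + 0) = -4521*6/3 = -4521*6*(1/3) = -4521*2 = -411*22 = -9042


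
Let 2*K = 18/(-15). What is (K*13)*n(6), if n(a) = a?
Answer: -234/5 ≈ -46.800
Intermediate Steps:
K = -3/5 (K = (18/(-15))/2 = (18*(-1/15))/2 = (1/2)*(-6/5) = -3/5 ≈ -0.60000)
(K*13)*n(6) = -3/5*13*6 = -39/5*6 = -234/5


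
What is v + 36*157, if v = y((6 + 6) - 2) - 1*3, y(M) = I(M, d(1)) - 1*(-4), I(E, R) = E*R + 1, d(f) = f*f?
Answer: 5664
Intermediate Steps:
d(f) = f²
I(E, R) = 1 + E*R
y(M) = 5 + M (y(M) = (1 + M*1²) - 1*(-4) = (1 + M*1) + 4 = (1 + M) + 4 = 5 + M)
v = 12 (v = (5 + ((6 + 6) - 2)) - 1*3 = (5 + (12 - 2)) - 3 = (5 + 10) - 3 = 15 - 3 = 12)
v + 36*157 = 12 + 36*157 = 12 + 5652 = 5664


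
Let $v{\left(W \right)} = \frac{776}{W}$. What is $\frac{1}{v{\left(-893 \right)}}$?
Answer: $- \frac{893}{776} \approx -1.1508$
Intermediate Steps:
$\frac{1}{v{\left(-893 \right)}} = \frac{1}{776 \frac{1}{-893}} = \frac{1}{776 \left(- \frac{1}{893}\right)} = \frac{1}{- \frac{776}{893}} = - \frac{893}{776}$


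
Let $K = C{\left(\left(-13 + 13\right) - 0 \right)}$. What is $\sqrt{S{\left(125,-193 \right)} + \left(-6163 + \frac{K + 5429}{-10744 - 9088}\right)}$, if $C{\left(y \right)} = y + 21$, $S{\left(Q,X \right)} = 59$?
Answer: $\frac{i \sqrt{150053842731}}{4958} \approx 78.13 i$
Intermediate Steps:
$C{\left(y \right)} = 21 + y$
$K = 21$ ($K = 21 + \left(\left(-13 + 13\right) - 0\right) = 21 + \left(0 + 0\right) = 21 + 0 = 21$)
$\sqrt{S{\left(125,-193 \right)} + \left(-6163 + \frac{K + 5429}{-10744 - 9088}\right)} = \sqrt{59 - \left(6163 - \frac{21 + 5429}{-10744 - 9088}\right)} = \sqrt{59 - \left(6163 - \frac{5450}{-19832}\right)} = \sqrt{59 + \left(-6163 + 5450 \left(- \frac{1}{19832}\right)\right)} = \sqrt{59 - \frac{61115033}{9916}} = \sqrt{- \frac{60529989}{9916}} = \frac{i \sqrt{150053842731}}{4958}$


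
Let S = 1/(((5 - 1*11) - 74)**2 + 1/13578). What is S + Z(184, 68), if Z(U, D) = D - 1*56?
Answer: 1042803990/86899201 ≈ 12.000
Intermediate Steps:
Z(U, D) = -56 + D (Z(U, D) = D - 56 = -56 + D)
S = 13578/86899201 (S = 1/(((5 - 11) - 74)**2 + 1/13578) = 1/((-6 - 74)**2 + 1/13578) = 1/((-80)**2 + 1/13578) = 1/(6400 + 1/13578) = 1/(86899201/13578) = 13578/86899201 ≈ 0.00015625)
S + Z(184, 68) = 13578/86899201 + (-56 + 68) = 13578/86899201 + 12 = 1042803990/86899201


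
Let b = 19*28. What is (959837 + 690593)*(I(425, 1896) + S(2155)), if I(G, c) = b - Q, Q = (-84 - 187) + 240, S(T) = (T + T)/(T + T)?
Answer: 930842520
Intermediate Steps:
S(T) = 1 (S(T) = (2*T)/((2*T)) = (2*T)*(1/(2*T)) = 1)
b = 532
Q = -31 (Q = -271 + 240 = -31)
I(G, c) = 563 (I(G, c) = 532 - 1*(-31) = 532 + 31 = 563)
(959837 + 690593)*(I(425, 1896) + S(2155)) = (959837 + 690593)*(563 + 1) = 1650430*564 = 930842520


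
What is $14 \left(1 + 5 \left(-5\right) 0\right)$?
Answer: $14$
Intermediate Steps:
$14 \left(1 + 5 \left(-5\right) 0\right) = 14 \left(1 - 0\right) = 14 \left(1 + 0\right) = 14 \cdot 1 = 14$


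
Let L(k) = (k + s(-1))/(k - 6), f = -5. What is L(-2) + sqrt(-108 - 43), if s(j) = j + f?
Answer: 1 + I*sqrt(151) ≈ 1.0 + 12.288*I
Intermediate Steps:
s(j) = -5 + j (s(j) = j - 5 = -5 + j)
L(k) = 1 (L(k) = (k + (-5 - 1))/(k - 6) = (k - 6)/(-6 + k) = (-6 + k)/(-6 + k) = 1)
L(-2) + sqrt(-108 - 43) = 1 + sqrt(-108 - 43) = 1 + sqrt(-151) = 1 + I*sqrt(151)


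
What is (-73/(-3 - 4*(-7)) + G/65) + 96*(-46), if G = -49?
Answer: -1436394/325 ≈ -4419.7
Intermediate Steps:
(-73/(-3 - 4*(-7)) + G/65) + 96*(-46) = (-73/(-3 - 4*(-7)) - 49/65) + 96*(-46) = (-73/(-3 - 1*(-28)) - 49*1/65) - 4416 = (-73/(-3 + 28) - 49/65) - 4416 = (-73/25 - 49/65) - 4416 = -1194/325 - 4416 = -1436394/325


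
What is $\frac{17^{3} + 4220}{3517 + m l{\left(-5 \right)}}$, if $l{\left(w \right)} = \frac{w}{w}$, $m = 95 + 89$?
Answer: $\frac{9133}{3701} \approx 2.4677$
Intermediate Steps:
$m = 184$
$l{\left(w \right)} = 1$
$\frac{17^{3} + 4220}{3517 + m l{\left(-5 \right)}} = \frac{17^{3} + 4220}{3517 + 184 \cdot 1} = \frac{4913 + 4220}{3517 + 184} = \frac{9133}{3701}$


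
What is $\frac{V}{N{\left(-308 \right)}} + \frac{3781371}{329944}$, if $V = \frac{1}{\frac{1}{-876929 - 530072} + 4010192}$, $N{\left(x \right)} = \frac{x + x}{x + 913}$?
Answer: $\frac{74675286352574903831}{6515801598636383564} \approx 11.461$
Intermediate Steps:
$N{\left(x \right)} = \frac{2 x}{913 + x}$
$V = \frac{1407001}{5642344154191}$ ($V = \frac{1}{\frac{1}{-1407001} + 4010192} = \frac{1}{- \frac{1}{1407001} + 4010192} = \frac{1}{\frac{5642344154191}{1407001}} = \frac{1407001}{5642344154191} \approx 2.4936 \cdot 10^{-7}$)
$\frac{V}{N{\left(-308 \right)}} + \frac{3781371}{329944} = \frac{1407001}{5642344154191 \cdot 2 \left(-308\right) \frac{1}{913 - 308}} + \frac{3781371}{329944} = \frac{1407001}{5642344154191 \cdot 2 \left(-308\right) \frac{1}{605}} + 3781371 \cdot \frac{1}{329944} = \frac{1407001}{5642344154191 \cdot 2 \left(-308\right) \frac{1}{605}} + \frac{3781371}{329944} = \frac{1407001}{5642344154191 \left(- \frac{56}{55}\right)} + \frac{3781371}{329944} = \frac{1407001}{5642344154191} \left(- \frac{55}{56}\right) + \frac{3781371}{329944} = - \frac{77385055}{315971272634696} + \frac{3781371}{329944} = \frac{74675286352574903831}{6515801598636383564}$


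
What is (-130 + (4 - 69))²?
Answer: 38025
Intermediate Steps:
(-130 + (4 - 69))² = (-130 - 65)² = (-195)² = 38025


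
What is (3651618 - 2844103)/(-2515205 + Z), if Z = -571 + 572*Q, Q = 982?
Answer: -807515/1954072 ≈ -0.41325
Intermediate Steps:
Z = 561133 (Z = -571 + 572*982 = -571 + 561704 = 561133)
(3651618 - 2844103)/(-2515205 + Z) = (3651618 - 2844103)/(-2515205 + 561133) = 807515/(-1954072) = 807515*(-1/1954072) = -807515/1954072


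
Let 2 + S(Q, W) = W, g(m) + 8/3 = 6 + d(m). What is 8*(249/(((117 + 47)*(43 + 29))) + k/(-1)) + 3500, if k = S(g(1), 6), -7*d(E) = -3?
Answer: 1706339/492 ≈ 3468.2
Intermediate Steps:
d(E) = 3/7 (d(E) = -1/7*(-3) = 3/7)
g(m) = 79/21 (g(m) = -8/3 + (6 + 3/7) = -8/3 + 45/7 = 79/21)
S(Q, W) = -2 + W
k = 4 (k = -2 + 6 = 4)
8*(249/(((117 + 47)*(43 + 29))) + k/(-1)) + 3500 = 8*(249/(((117 + 47)*(43 + 29))) + 4/(-1)) + 3500 = 8*(249/((164*72)) + 4*(-1)) + 3500 = 8*(249/11808 - 4) + 3500 = 8*(249*(1/11808) - 4) + 3500 = 8*(83/3936 - 4) + 3500 = 8*(-15661/3936) + 3500 = -15661/492 + 3500 = 1706339/492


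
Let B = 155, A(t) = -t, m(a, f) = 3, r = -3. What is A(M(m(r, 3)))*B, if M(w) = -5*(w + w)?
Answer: 4650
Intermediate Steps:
M(w) = -10*w
A(M(m(r, 3)))*B = -(-10)*3*155 = -1*(-30)*155 = 30*155 = 4650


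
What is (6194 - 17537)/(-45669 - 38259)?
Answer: 3781/27976 ≈ 0.13515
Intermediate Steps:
(6194 - 17537)/(-45669 - 38259) = -11343/(-83928) = -11343*(-1/83928) = 3781/27976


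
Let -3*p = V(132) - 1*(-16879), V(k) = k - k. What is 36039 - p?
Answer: 124996/3 ≈ 41665.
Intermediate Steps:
V(k) = 0
p = -16879/3 (p = -(0 - 1*(-16879))/3 = -(0 + 16879)/3 = -⅓*16879 = -16879/3 ≈ -5626.3)
36039 - p = 36039 - 1*(-16879/3) = 36039 + 16879/3 = 124996/3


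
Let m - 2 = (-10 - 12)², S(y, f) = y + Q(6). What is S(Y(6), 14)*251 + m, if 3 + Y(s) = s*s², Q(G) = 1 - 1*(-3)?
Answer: 54953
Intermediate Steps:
Q(G) = 4 (Q(G) = 1 + 3 = 4)
Y(s) = -3 + s³ (Y(s) = -3 + s*s² = -3 + s³)
S(y, f) = 4 + y (S(y, f) = y + 4 = 4 + y)
m = 486 (m = 2 + (-10 - 12)² = 2 + (-22)² = 2 + 484 = 486)
S(Y(6), 14)*251 + m = (4 + (-3 + 6³))*251 + 486 = (4 + (-3 + 216))*251 + 486 = (4 + 213)*251 + 486 = 217*251 + 486 = 54467 + 486 = 54953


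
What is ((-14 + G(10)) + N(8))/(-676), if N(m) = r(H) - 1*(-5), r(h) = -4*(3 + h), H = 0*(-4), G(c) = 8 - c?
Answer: 23/676 ≈ 0.034024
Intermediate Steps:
H = 0
r(h) = -12 - 4*h
N(m) = -7 (N(m) = (-12 - 4*0) - 1*(-5) = (-12 + 0) + 5 = -12 + 5 = -7)
((-14 + G(10)) + N(8))/(-676) = ((-14 + (8 - 1*10)) - 7)/(-676) = ((-14 + (8 - 10)) - 7)*(-1/676) = ((-14 - 2) - 7)*(-1/676) = (-16 - 7)*(-1/676) = -23*(-1/676) = 23/676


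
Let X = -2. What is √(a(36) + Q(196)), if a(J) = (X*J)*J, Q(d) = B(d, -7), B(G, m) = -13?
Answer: I*√2605 ≈ 51.039*I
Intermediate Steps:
Q(d) = -13
a(J) = -2*J² (a(J) = (-2*J)*J = -2*J²)
√(a(36) + Q(196)) = √(-2*36² - 13) = √(-2*1296 - 13) = √(-2592 - 13) = √(-2605) = I*√2605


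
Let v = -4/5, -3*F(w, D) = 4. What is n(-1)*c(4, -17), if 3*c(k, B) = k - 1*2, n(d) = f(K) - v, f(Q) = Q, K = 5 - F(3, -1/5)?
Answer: 214/45 ≈ 4.7556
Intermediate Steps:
F(w, D) = -4/3 (F(w, D) = -1/3*4 = -4/3)
K = 19/3 (K = 5 - 1*(-4/3) = 5 + 4/3 = 19/3 ≈ 6.3333)
v = -4/5 (v = -4*1/5 = -4/5 ≈ -0.80000)
n(d) = 107/15 (n(d) = 19/3 - 1*(-4/5) = 19/3 + 4/5 = 107/15)
c(k, B) = -2/3 + k/3 (c(k, B) = (k - 1*2)/3 = (k - 2)/3 = (-2 + k)/3 = -2/3 + k/3)
n(-1)*c(4, -17) = 107*(-2/3 + (1/3)*4)/15 = 107*(-2/3 + 4/3)/15 = (107/15)*(2/3) = 214/45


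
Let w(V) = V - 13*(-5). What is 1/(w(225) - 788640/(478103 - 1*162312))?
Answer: 315791/90790750 ≈ 0.0034782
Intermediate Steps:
w(V) = 65 + V (w(V) = V + 65 = 65 + V)
1/(w(225) - 788640/(478103 - 1*162312)) = 1/((65 + 225) - 788640/(478103 - 1*162312)) = 1/(290 - 788640/(478103 - 162312)) = 1/(290 - 788640/315791) = 1/(90790750/315791) = 315791/90790750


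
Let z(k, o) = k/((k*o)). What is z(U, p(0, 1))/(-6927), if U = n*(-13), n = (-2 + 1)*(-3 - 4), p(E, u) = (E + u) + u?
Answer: -1/13854 ≈ -7.2181e-5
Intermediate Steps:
p(E, u) = E + 2*u
n = 7 (n = -1*(-7) = 7)
U = -91 (U = 7*(-13) = -91)
z(k, o) = 1/o (z(k, o) = (1/(k*o))*k = 1/o)
z(U, p(0, 1))/(-6927) = 1/((0 + 2*1)*(-6927)) = -1/6927/(0 + 2) = -1/6927/2 = (½)*(-1/6927) = -1/13854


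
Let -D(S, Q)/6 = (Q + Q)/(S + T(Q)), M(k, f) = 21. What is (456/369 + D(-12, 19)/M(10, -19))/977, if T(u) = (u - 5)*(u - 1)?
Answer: 20501/16823940 ≈ 0.0012186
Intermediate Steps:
T(u) = (-1 + u)*(-5 + u) (T(u) = (-5 + u)*(-1 + u) = (-1 + u)*(-5 + u))
D(S, Q) = -12*Q/(5 + S + Q² - 6*Q) (D(S, Q) = -6*(Q + Q)/(S + (5 + Q² - 6*Q)) = -6*2*Q/(5 + S + Q² - 6*Q) = -12*Q/(5 + S + Q² - 6*Q))
(456/369 + D(-12, 19)/M(10, -19))/977 = (456/369 - 12*19/(5 - 12 + 19² - 6*19)/21)/977 = (456*(1/369) - 12*19/(5 - 12 + 361 - 114)*(1/21))*(1/977) = (152/123 - 12*19/240*(1/21))*(1/977) = (152/123 - 12*19*1/240*(1/21))*(1/977) = (152/123 - 19/20*1/21)*(1/977) = (152/123 - 19/420)*(1/977) = (20501/17220)*(1/977) = 20501/16823940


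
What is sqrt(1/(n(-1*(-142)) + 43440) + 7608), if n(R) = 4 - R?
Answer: sqrt(14265480899334)/43302 ≈ 87.224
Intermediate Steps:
sqrt(1/(n(-1*(-142)) + 43440) + 7608) = sqrt(1/((4 - (-1)*(-142)) + 43440) + 7608) = sqrt(1/((4 - 1*142) + 43440) + 7608) = sqrt(1/((4 - 142) + 43440) + 7608) = sqrt(1/(-138 + 43440) + 7608) = sqrt(1/43302 + 7608) = sqrt(329441617/43302) = sqrt(14265480899334)/43302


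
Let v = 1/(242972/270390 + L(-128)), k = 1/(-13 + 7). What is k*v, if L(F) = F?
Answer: 45065/34366948 ≈ 0.0013113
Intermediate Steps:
k = -1/6 (k = 1/(-6) = -1/6 ≈ -0.16667)
v = -135195/17183474 (v = 1/(242972/270390 - 128) = 1/(242972*(1/270390) - 128) = 1/(121486/135195 - 128) = 1/(-17183474/135195) = -135195/17183474 ≈ -0.0078677)
k*v = -1/6*(-135195/17183474) = 45065/34366948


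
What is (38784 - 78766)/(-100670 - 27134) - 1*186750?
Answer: -11933678509/63902 ≈ -1.8675e+5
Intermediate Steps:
(38784 - 78766)/(-100670 - 27134) - 1*186750 = -39982/(-127804) - 186750 = -39982*(-1/127804) - 186750 = 19991/63902 - 186750 = -11933678509/63902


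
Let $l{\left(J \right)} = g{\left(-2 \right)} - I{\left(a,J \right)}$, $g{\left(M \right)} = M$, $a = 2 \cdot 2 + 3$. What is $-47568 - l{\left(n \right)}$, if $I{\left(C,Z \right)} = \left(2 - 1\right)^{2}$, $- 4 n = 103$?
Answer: $-47565$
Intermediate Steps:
$n = - \frac{103}{4}$ ($n = \left(- \frac{1}{4}\right) 103 = - \frac{103}{4} \approx -25.75$)
$a = 7$ ($a = 4 + 3 = 7$)
$I{\left(C,Z \right)} = 1$ ($I{\left(C,Z \right)} = 1^{2} = 1$)
$l{\left(J \right)} = -3$ ($l{\left(J \right)} = -2 - 1 = -3$)
$-47568 - l{\left(n \right)} = -47568 - -3 = -47568 + 3 = -47565$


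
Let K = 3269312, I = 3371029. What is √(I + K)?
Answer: √6640341 ≈ 2576.9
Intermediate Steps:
√(I + K) = √(3371029 + 3269312) = √6640341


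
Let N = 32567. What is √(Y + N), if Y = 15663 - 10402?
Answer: 14*√193 ≈ 194.49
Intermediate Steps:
Y = 5261
√(Y + N) = √(5261 + 32567) = √37828 = 14*√193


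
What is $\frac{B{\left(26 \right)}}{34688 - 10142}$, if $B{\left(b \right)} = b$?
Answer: $\frac{13}{12273} \approx 0.0010592$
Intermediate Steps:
$\frac{B{\left(26 \right)}}{34688 - 10142} = \frac{26}{34688 - 10142} = \frac{26}{24546} = 26 \cdot \frac{1}{24546} = \frac{13}{12273}$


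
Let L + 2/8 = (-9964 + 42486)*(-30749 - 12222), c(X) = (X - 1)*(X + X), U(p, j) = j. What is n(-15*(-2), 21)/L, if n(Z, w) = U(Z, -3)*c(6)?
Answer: 720/5590011449 ≈ 1.2880e-7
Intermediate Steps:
c(X) = 2*X*(-1 + X) (c(X) = (-1 + X)*(2*X) = 2*X*(-1 + X))
n(Z, w) = -180 (n(Z, w) = -6*6*(-1 + 6) = -6*6*5 = -3*60 = -180)
L = -5590011449/4 (L = -1/4 + (-9964 + 42486)*(-30749 - 12222) = -1/4 + 32522*(-42971) = -1/4 - 1397502862 = -5590011449/4 ≈ -1.3975e+9)
n(-15*(-2), 21)/L = -180/(-5590011449/4) = -180*(-4/5590011449) = 720/5590011449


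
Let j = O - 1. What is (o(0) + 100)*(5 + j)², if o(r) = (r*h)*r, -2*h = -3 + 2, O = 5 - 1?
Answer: 6400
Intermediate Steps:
O = 4
h = ½ (h = -(-3 + 2)/2 = -½*(-1) = ½ ≈ 0.50000)
o(r) = r²/2 (o(r) = (r*(½))*r = (r/2)*r = r²/2)
j = 3 (j = 4 - 1 = 3)
(o(0) + 100)*(5 + j)² = ((½)*0² + 100)*(5 + 3)² = ((½)*0 + 100)*8² = (0 + 100)*64 = 100*64 = 6400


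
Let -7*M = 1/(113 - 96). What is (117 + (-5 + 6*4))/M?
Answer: -16184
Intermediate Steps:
M = -1/119 (M = -1/(7*(113 - 96)) = -⅐/17 = -⅐*1/17 = -1/119 ≈ -0.0084034)
(117 + (-5 + 6*4))/M = (117 + (-5 + 6*4))/(-1/119) = -119*(117 + (-5 + 24)) = -119*(117 + 19) = -119*136 = -16184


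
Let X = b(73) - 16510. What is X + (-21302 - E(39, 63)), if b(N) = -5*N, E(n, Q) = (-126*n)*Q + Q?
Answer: 271342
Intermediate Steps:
E(n, Q) = Q - 126*Q*n (E(n, Q) = -126*Q*n + Q = Q - 126*Q*n)
X = -16875 (X = -5*73 - 16510 = -365 - 16510 = -16875)
X + (-21302 - E(39, 63)) = -16875 + (-21302 - 63*(1 - 126*39)) = -16875 + (-21302 - 63*(1 - 4914)) = -16875 + (-21302 - 63*(-4913)) = -16875 + (-21302 - 1*(-309519)) = -16875 + (-21302 + 309519) = -16875 + 288217 = 271342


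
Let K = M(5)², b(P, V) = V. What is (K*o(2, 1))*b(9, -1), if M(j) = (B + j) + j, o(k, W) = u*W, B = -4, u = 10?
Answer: -360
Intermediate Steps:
o(k, W) = 10*W
M(j) = -4 + 2*j (M(j) = (-4 + j) + j = -4 + 2*j)
K = 36 (K = (-4 + 2*5)² = (-4 + 10)² = 6² = 36)
(K*o(2, 1))*b(9, -1) = (36*(10*1))*(-1) = (36*10)*(-1) = 360*(-1) = -360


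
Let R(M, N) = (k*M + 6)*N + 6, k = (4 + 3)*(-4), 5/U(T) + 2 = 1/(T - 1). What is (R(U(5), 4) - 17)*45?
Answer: 14985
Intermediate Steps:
U(T) = 5/(-2 + 1/(-1 + T)) (U(T) = 5/(-2 + 1/(T - 1)) = 5/(-2 + 1/(-1 + T)))
k = -28 (k = 7*(-4) = -28)
R(M, N) = 6 + N*(6 - 28*M) (R(M, N) = (-28*M + 6)*N + 6 = (6 - 28*M)*N + 6 = N*(6 - 28*M) + 6 = 6 + N*(6 - 28*M))
(R(U(5), 4) - 17)*45 = ((6 + 6*4 - 28*5*(1 - 1*5)/(-3 + 2*5)*4) - 17)*45 = ((6 + 24 - 28*5*(1 - 5)/(-3 + 10)*4) - 17)*45 = ((6 + 24 - 28*5*(-4)/7*4) - 17)*45 = ((6 + 24 - 28*5*(⅐)*(-4)*4) - 17)*45 = ((6 + 24 - 28*(-20/7)*4) - 17)*45 = ((6 + 24 + 320) - 17)*45 = (350 - 17)*45 = 333*45 = 14985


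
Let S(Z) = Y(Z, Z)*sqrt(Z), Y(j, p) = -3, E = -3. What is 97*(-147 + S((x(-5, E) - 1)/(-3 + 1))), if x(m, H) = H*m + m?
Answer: -14259 - 873*I*sqrt(2)/2 ≈ -14259.0 - 617.3*I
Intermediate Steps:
x(m, H) = m + H*m
S(Z) = -3*sqrt(Z)
97*(-147 + S((x(-5, E) - 1)/(-3 + 1))) = 97*(-147 - 3*sqrt(-5*(1 - 3) - 1)*(I*sqrt(2)/2)) = 97*(-147 - 3*sqrt(-5*(-2) - 1)*(I*sqrt(2)/2)) = 97*(-147 - 3*I*sqrt(2)*sqrt(10 - 1)/2) = 97*(-147 - 3*3*I*sqrt(2)/2) = 97*(-147 - 9*I*sqrt(2)/2) = -14259 - 873*I*sqrt(2)/2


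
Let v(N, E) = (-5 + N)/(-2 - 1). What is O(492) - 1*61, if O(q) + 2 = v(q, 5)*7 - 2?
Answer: -3604/3 ≈ -1201.3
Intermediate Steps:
v(N, E) = 5/3 - N/3 (v(N, E) = (-5 + N)/(-3) = (-5 + N)*(-1/3) = 5/3 - N/3)
O(q) = 23/3 - 7*q/3 (O(q) = -2 + ((5/3 - q/3)*7 - 2) = -2 + ((35/3 - 7*q/3) - 2) = -2 + (29/3 - 7*q/3) = 23/3 - 7*q/3)
O(492) - 1*61 = (23/3 - 7/3*492) - 1*61 = (23/3 - 1148) - 61 = -3421/3 - 61 = -3604/3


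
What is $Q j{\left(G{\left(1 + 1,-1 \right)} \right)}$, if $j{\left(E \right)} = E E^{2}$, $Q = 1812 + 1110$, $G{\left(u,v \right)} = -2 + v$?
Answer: $-78894$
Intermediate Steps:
$Q = 2922$
$j{\left(E \right)} = E^{3}$
$Q j{\left(G{\left(1 + 1,-1 \right)} \right)} = 2922 \left(-2 - 1\right)^{3} = 2922 \left(-3\right)^{3} = 2922 \left(-27\right) = -78894$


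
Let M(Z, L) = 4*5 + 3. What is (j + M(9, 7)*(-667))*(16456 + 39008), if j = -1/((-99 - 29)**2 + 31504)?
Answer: -5093327125797/5986 ≈ -8.5087e+8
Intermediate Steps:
M(Z, L) = 23 (M(Z, L) = 20 + 3 = 23)
j = -1/47888 (j = -1/((-128)**2 + 31504) = -1/(16384 + 31504) = -1/47888 ≈ -2.0882e-5)
(j + M(9, 7)*(-667))*(16456 + 39008) = (-1/47888 + 23*(-667))*(16456 + 39008) = (-1/47888 - 15341)*55464 = -734649809/47888*55464 = -5093327125797/5986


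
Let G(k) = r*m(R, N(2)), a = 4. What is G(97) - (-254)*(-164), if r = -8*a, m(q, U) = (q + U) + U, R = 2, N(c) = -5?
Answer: -41400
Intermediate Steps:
m(q, U) = q + 2*U (m(q, U) = (U + q) + U = q + 2*U)
r = -32 (r = -8*4 = -32)
G(k) = 256 (G(k) = -32*(2 + 2*(-5)) = -32*(2 - 10) = -32*(-8) = 256)
G(97) - (-254)*(-164) = 256 - (-254)*(-164) = 256 - 1*41656 = 256 - 41656 = -41400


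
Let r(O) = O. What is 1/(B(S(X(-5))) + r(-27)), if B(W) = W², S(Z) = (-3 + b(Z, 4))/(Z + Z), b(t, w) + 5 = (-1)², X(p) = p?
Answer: -100/2651 ≈ -0.037722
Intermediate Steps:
b(t, w) = -4 (b(t, w) = -5 + (-1)² = -5 + 1 = -4)
S(Z) = -7/(2*Z) (S(Z) = (-3 - 4)/(Z + Z) = -7*1/(2*Z) = -7/(2*Z))
1/(B(S(X(-5))) + r(-27)) = 1/((-7/2/(-5))² - 27) = 1/((-7/2*(-⅕))² - 27) = 1/((7/10)² - 27) = 1/(49/100 - 27) = 1/(-2651/100) = -100/2651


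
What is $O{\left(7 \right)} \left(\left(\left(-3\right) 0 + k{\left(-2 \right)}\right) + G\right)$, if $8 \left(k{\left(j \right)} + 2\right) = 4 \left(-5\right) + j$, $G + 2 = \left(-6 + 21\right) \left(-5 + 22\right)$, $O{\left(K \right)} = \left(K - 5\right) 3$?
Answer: $\frac{2979}{2} \approx 1489.5$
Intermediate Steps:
$O{\left(K \right)} = -15 + 3 K$ ($O{\left(K \right)} = \left(-5 + K\right) 3 = -15 + 3 K$)
$G = 253$ ($G = -2 + \left(-6 + 21\right) \left(-5 + 22\right) = -2 + 15 \cdot 17 = -2 + 255 = 253$)
$k{\left(j \right)} = - \frac{9}{2} + \frac{j}{8}$ ($k{\left(j \right)} = -2 + \frac{4 \left(-5\right) + j}{8} = -2 + \frac{-20 + j}{8} = -2 + \left(- \frac{5}{2} + \frac{j}{8}\right) = - \frac{9}{2} + \frac{j}{8}$)
$O{\left(7 \right)} \left(\left(\left(-3\right) 0 + k{\left(-2 \right)}\right) + G\right) = \left(-15 + 3 \cdot 7\right) \left(\left(\left(-3\right) 0 + \left(- \frac{9}{2} + \frac{1}{8} \left(-2\right)\right)\right) + 253\right) = \left(-15 + 21\right) \left(\left(0 - \frac{19}{4}\right) + 253\right) = 6 \left(\left(0 - \frac{19}{4}\right) + 253\right) = 6 \left(- \frac{19}{4} + 253\right) = 6 \cdot \frac{993}{4} = \frac{2979}{2}$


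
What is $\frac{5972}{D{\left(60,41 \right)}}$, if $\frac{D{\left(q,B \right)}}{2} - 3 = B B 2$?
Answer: $\frac{2986}{3365} \approx 0.88737$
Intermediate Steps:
$D{\left(q,B \right)} = 6 + 4 B^{2}$ ($D{\left(q,B \right)} = 6 + 2 B B 2 = 6 + 2 B^{2} \cdot 2 = 6 + 2 \cdot 2 B^{2} = 6 + 4 B^{2}$)
$\frac{5972}{D{\left(60,41 \right)}} = \frac{5972}{6 + 4 \cdot 41^{2}} = \frac{5972}{6 + 4 \cdot 1681} = \frac{5972}{6 + 6724} = \frac{5972}{6730} = 5972 \cdot \frac{1}{6730} = \frac{2986}{3365}$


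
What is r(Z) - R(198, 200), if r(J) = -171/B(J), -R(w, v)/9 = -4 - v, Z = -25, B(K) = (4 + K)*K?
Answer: -321357/175 ≈ -1836.3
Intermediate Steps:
B(K) = K*(4 + K)
R(w, v) = 36 + 9*v (R(w, v) = -9*(-4 - v) = 36 + 9*v)
r(J) = -171/(J*(4 + J)) (r(J) = -171*1/(J*(4 + J)) = -171/(J*(4 + J)))
r(Z) - R(198, 200) = -171/(-25*(4 - 25)) - (36 + 9*200) = -171*(-1/25)/(-21) - (36 + 1800) = -171*(-1/25)*(-1/21) - 1*1836 = -57/175 - 1836 = -321357/175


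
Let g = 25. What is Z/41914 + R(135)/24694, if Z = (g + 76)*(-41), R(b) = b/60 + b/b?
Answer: -204243267/2070048632 ≈ -0.098666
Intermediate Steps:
R(b) = 1 + b/60 (R(b) = b*(1/60) + 1 = b/60 + 1 = 1 + b/60)
Z = -4141 (Z = (25 + 76)*(-41) = 101*(-41) = -4141)
Z/41914 + R(135)/24694 = -4141/41914 + (1 + (1/60)*135)/24694 = -4141*1/41914 + (1 + 9/4)*(1/24694) = -4141/41914 + (13/4)*(1/24694) = -4141/41914 + 13/98776 = -204243267/2070048632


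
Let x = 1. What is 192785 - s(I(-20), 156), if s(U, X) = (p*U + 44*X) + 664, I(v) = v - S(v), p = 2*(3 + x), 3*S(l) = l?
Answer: 556091/3 ≈ 1.8536e+5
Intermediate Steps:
S(l) = l/3
p = 8 (p = 2*(3 + 1) = 2*4 = 8)
I(v) = 2*v/3 (I(v) = v - v/3 = 2*v/3)
s(U, X) = 664 + 8*U + 44*X (s(U, X) = (8*U + 44*X) + 664 = 664 + 8*U + 44*X)
192785 - s(I(-20), 156) = 192785 - (664 + 8*((2/3)*(-20)) + 44*156) = 192785 - (664 + 8*(-40/3) + 6864) = 192785 - (664 - 320/3 + 6864) = 192785 - 1*22264/3 = 192785 - 22264/3 = 556091/3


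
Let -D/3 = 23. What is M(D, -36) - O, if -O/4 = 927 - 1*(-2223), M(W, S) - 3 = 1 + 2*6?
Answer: 12616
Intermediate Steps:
D = -69 (D = -3*23 = -69)
M(W, S) = 16 (M(W, S) = 3 + (1 + 2*6) = 3 + (1 + 12) = 3 + 13 = 16)
O = -12600 (O = -4*(927 - 1*(-2223)) = -4*(927 + 2223) = -4*3150 = -12600)
M(D, -36) - O = 16 - 1*(-12600) = 16 + 12600 = 12616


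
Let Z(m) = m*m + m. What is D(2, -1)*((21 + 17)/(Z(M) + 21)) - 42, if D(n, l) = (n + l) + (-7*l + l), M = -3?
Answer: -868/27 ≈ -32.148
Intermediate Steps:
Z(m) = m + m**2 (Z(m) = m**2 + m = m + m**2)
D(n, l) = n - 5*l (D(n, l) = (l + n) - 6*l = n - 5*l)
D(2, -1)*((21 + 17)/(Z(M) + 21)) - 42 = (2 - 5*(-1))*((21 + 17)/(-3*(1 - 3) + 21)) - 42 = (2 + 5)*(38/(-3*(-2) + 21)) - 42 = 7*(38/(6 + 21)) - 42 = 7*(38/27) - 42 = 266/27 - 42 = -868/27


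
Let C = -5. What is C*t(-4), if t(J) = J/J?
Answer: -5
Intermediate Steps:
t(J) = 1
C*t(-4) = -5*1 = -5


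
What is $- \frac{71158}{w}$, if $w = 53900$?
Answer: $- \frac{35579}{26950} \approx -1.3202$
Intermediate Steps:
$- \frac{71158}{w} = - \frac{71158}{53900} = \left(-71158\right) \frac{1}{53900} = - \frac{35579}{26950}$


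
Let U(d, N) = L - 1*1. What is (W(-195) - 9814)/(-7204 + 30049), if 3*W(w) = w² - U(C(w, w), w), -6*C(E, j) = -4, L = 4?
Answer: 572/4569 ≈ 0.12519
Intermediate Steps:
C(E, j) = ⅔ (C(E, j) = -⅙*(-4) = ⅔)
U(d, N) = 3 (U(d, N) = 4 - 1*1 = 4 - 1 = 3)
W(w) = -1 + w²/3 (W(w) = (w² - 1*3)/3 = (w² - 3)/3 = (-3 + w²)/3 = -1 + w²/3)
(W(-195) - 9814)/(-7204 + 30049) = ((-1 + (⅓)*(-195)²) - 9814)/(-7204 + 30049) = ((-1 + (⅓)*38025) - 9814)/22845 = ((-1 + 12675) - 9814)*(1/22845) = (12674 - 9814)*(1/22845) = 2860*(1/22845) = 572/4569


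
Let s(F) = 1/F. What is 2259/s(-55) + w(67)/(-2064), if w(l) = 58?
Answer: -128220869/1032 ≈ -1.2425e+5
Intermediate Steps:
2259/s(-55) + w(67)/(-2064) = 2259/(1/(-55)) + 58/(-2064) = 2259/(-1/55) + 58*(-1/2064) = 2259*(-55) - 29/1032 = -124245 - 29/1032 = -128220869/1032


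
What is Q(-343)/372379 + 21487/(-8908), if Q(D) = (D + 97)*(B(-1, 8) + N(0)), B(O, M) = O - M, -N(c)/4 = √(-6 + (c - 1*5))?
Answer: -7981585261/3317152132 + 984*I*√11/372379 ≈ -2.4062 + 0.0087641*I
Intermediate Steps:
N(c) = -4*√(-11 + c) (N(c) = -4*√(-6 + (c - 1*5)) = -4*√(-6 + (c - 5)) = -4*√(-6 + (-5 + c)) = -4*√(-11 + c))
Q(D) = (-9 - 4*I*√11)*(97 + D) (Q(D) = (D + 97)*((-1 - 1*8) - 4*√(-11 + 0)) = (97 + D)*((-1 - 8) - 4*I*√11) = (97 + D)*(-9 - 4*I*√11) = (-9 - 4*I*√11)*(97 + D))
Q(-343)/372379 + 21487/(-8908) = (-873 - 9*(-343) - 388*I*√11 - 4*I*(-343)*√11)/372379 + 21487/(-8908) = (-873 + 3087 - 388*I*√11 + 1372*I*√11)*(1/372379) + 21487*(-1/8908) = (2214 + 984*I*√11)*(1/372379) - 21487/8908 = (2214/372379 + 984*I*√11/372379) - 21487/8908 = -7981585261/3317152132 + 984*I*√11/372379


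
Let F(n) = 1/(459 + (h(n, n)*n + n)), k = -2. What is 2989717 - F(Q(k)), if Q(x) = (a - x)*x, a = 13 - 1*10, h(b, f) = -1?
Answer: 1372280102/459 ≈ 2.9897e+6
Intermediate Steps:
a = 3 (a = 13 - 10 = 3)
Q(x) = x*(3 - x) (Q(x) = (3 - x)*x = x*(3 - x))
F(n) = 1/459 (F(n) = 1/(459 + (-n + n)) = 1/(459 + 0) = 1/459)
2989717 - F(Q(k)) = 2989717 - 1*1/459 = 2989717 - 1/459 = 1372280102/459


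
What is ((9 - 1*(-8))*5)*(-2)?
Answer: -170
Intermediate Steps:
((9 - 1*(-8))*5)*(-2) = ((9 + 8)*5)*(-2) = (17*5)*(-2) = 85*(-2) = -170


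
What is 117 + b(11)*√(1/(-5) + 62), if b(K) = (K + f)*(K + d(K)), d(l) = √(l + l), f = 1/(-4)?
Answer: 117 + 43*√1545*(11 + √22)/20 ≈ 1443.0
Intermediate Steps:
f = -¼ ≈ -0.25000
d(l) = √2*√l (d(l) = √(2*l) = √2*√l)
b(K) = (-¼ + K)*(K + √2*√K) (b(K) = (K - ¼)*(K + √2*√K) = (-¼ + K)*(K + √2*√K))
117 + b(11)*√(1/(-5) + 62) = 117 + (11² - ¼*11 + √2*11^(3/2) - √2*√11/4)*√(1/(-5) + 62) = 117 + (121 - 11/4 + √2*(11*√11) - √22/4)*√(-⅕ + 62) = 117 + (121 - 11/4 + 11*√22 - √22/4)*√(309/5) = 117 + (473/4 + 43*√22/4)*(√1545/5) = 117 + √1545*(473/4 + 43*√22/4)/5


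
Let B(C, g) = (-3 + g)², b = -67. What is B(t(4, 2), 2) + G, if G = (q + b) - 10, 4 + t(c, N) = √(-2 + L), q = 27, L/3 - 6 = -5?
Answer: -49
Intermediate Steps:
L = 3 (L = 18 + 3*(-5) = 18 - 15 = 3)
t(c, N) = -3 (t(c, N) = -4 + √(-2 + 3) = -4 + √1 = -4 + 1 = -3)
G = -50 (G = (27 - 67) - 10 = -40 - 10 = -50)
B(t(4, 2), 2) + G = (-3 + 2)² - 50 = (-1)² - 50 = 1 - 50 = -49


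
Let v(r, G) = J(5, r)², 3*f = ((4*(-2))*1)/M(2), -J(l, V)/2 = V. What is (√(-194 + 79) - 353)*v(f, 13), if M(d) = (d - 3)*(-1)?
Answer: -90368/9 + 256*I*√115/9 ≈ -10041.0 + 305.03*I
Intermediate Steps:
M(d) = 3 - d (M(d) = (-3 + d)*(-1) = 3 - d)
J(l, V) = -2*V
f = -8/3 (f = (((4*(-2))*1)/(3 - 1*2))/3 = ((-8*1)/(3 - 2))/3 = (-8/1)/3 = (-8*1)/3 = (⅓)*(-8) = -8/3 ≈ -2.6667)
v(r, G) = 4*r² (v(r, G) = (-2*r)² = 4*r²)
(√(-194 + 79) - 353)*v(f, 13) = (√(-194 + 79) - 353)*(4*(-8/3)²) = (√(-115) - 353)*(4*(64/9)) = (I*√115 - 353)*(256/9) = (-353 + I*√115)*(256/9) = -90368/9 + 256*I*√115/9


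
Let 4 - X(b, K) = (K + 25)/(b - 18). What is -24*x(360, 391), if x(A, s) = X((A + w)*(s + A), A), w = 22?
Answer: -3441213/35858 ≈ -95.968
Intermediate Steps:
X(b, K) = 4 - (25 + K)/(-18 + b) (X(b, K) = 4 - (K + 25)/(b - 18) = 4 - (25 + K)/(-18 + b))
x(A, s) = (-97 - A + 4*(22 + A)*(A + s))/(-18 + (22 + A)*(A + s)) (x(A, s) = (-97 - A + 4*((A + 22)*(s + A)))/(-18 + (A + 22)*(s + A)) = (-97 - A + 4*((22 + A)*(A + s)))/(-18 + (22 + A)*(A + s)) = (-97 - A + 4*(22 + A)*(A + s))/(-18 + (22 + A)*(A + s)))
-24*x(360, 391) = -24*(-97 + 4*360**2 + 87*360 + 88*391 + 4*360*391)/(-18 + 360**2 + 22*360 + 22*391 + 360*391) = -24*(-97 + 4*129600 + 31320 + 34408 + 563040)/(-18 + 129600 + 7920 + 8602 + 140760) = -24*(-97 + 518400 + 31320 + 34408 + 563040)/286864 = -3*1147071/35858 = -24*1147071/286864 = -3441213/35858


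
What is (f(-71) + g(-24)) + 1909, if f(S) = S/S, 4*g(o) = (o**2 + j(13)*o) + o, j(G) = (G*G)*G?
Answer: -11134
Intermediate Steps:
j(G) = G**3 (j(G) = G**2*G = G**3)
g(o) = o**2/4 + 1099*o/2 (g(o) = ((o**2 + 13**3*o) + o)/4 = ((o**2 + 2197*o) + o)/4 = (o**2 + 2198*o)/4 = o**2/4 + 1099*o/2)
f(S) = 1
(f(-71) + g(-24)) + 1909 = (1 + (1/4)*(-24)*(2198 - 24)) + 1909 = (1 + (1/4)*(-24)*2174) + 1909 = (1 - 13044) + 1909 = -13043 + 1909 = -11134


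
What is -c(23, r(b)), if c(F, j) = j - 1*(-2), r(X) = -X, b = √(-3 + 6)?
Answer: -2 + √3 ≈ -0.26795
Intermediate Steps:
b = √3 ≈ 1.7320
c(F, j) = 2 + j (c(F, j) = j + 2 = 2 + j)
-c(23, r(b)) = -(2 - √3) = -2 + √3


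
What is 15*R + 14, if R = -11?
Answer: -151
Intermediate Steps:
15*R + 14 = 15*(-11) + 14 = -165 + 14 = -151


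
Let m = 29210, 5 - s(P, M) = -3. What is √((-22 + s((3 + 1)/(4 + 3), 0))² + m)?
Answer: 13*√174 ≈ 171.48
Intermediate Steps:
s(P, M) = 8 (s(P, M) = 5 - 1*(-3) = 5 + 3 = 8)
√((-22 + s((3 + 1)/(4 + 3), 0))² + m) = √((-22 + 8)² + 29210) = √((-14)² + 29210) = √(196 + 29210) = √29406 = 13*√174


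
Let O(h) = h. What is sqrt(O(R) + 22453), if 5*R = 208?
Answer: 3*sqrt(62485)/5 ≈ 149.98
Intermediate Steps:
R = 208/5 (R = (1/5)*208 = 208/5 ≈ 41.600)
sqrt(O(R) + 22453) = sqrt(208/5 + 22453) = sqrt(112473/5) = 3*sqrt(62485)/5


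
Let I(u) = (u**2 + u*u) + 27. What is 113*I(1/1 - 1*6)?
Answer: 8701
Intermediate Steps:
I(u) = 27 + 2*u**2 (I(u) = (u**2 + u**2) + 27 = 2*u**2 + 27 = 27 + 2*u**2)
113*I(1/1 - 1*6) = 113*(27 + 2*(1/1 - 1*6)**2) = 113*(27 + 2*(1 - 6)**2) = 113*(27 + 2*(-5)**2) = 113*(27 + 2*25) = 113*(27 + 50) = 113*77 = 8701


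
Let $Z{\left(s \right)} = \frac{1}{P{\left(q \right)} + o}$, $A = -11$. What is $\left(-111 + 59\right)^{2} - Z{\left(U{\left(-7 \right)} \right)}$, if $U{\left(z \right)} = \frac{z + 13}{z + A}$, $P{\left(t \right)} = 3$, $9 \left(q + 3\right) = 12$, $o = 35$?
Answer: $\frac{102751}{38} \approx 2704.0$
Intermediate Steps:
$q = - \frac{5}{3}$ ($q = -3 + \frac{1}{9} \cdot 12 = -3 + \frac{4}{3} = - \frac{5}{3} \approx -1.6667$)
$U{\left(z \right)} = \frac{13 + z}{-11 + z}$ ($U{\left(z \right)} = \frac{z + 13}{z - 11} = \frac{13 + z}{-11 + z}$)
$Z{\left(s \right)} = \frac{1}{38}$ ($Z{\left(s \right)} = \frac{1}{3 + 35} = \frac{1}{38}$)
$\left(-111 + 59\right)^{2} - Z{\left(U{\left(-7 \right)} \right)} = \left(-111 + 59\right)^{2} - \frac{1}{38} = \left(-52\right)^{2} - \frac{1}{38} = 2704 - \frac{1}{38} = \frac{102751}{38}$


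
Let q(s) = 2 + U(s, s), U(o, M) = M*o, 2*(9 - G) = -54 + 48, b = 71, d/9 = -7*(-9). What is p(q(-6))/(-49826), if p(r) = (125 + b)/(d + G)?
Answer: -14/2060661 ≈ -6.7939e-6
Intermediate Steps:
d = 567 (d = 9*(-7*(-9)) = 9*63 = 567)
G = 12 (G = 9 - (-54 + 48)/2 = 9 - ½*(-6) = 9 + 3 = 12)
q(s) = 2 + s² (q(s) = 2 + s*s = 2 + s²)
p(r) = 196/579 (p(r) = (125 + 71)/(567 + 12) = 196/579)
p(q(-6))/(-49826) = (196/579)/(-49826) = (196/579)*(-1/49826) = -14/2060661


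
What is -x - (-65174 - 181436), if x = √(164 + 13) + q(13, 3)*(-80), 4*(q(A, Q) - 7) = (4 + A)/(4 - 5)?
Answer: 246830 - √177 ≈ 2.4682e+5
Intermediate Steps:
q(A, Q) = 6 - A/4 (q(A, Q) = 7 + ((4 + A)/(4 - 5))/4 = 7 + ((4 + A)/(-1))/4 = 7 + ((4 + A)*(-1))/4 = 7 + (-4 - A)/4 = 7 + (-1 - A/4) = 6 - A/4)
x = -220 + √177 (x = √(164 + 13) + (6 - ¼*13)*(-80) = √177 + (6 - 13/4)*(-80) = √177 + (11/4)*(-80) = √177 - 220 = -220 + √177 ≈ -206.70)
-x - (-65174 - 181436) = -(-220 + √177) - (-65174 - 181436) = (220 - √177) - 1*(-246610) = (220 - √177) + 246610 = 246830 - √177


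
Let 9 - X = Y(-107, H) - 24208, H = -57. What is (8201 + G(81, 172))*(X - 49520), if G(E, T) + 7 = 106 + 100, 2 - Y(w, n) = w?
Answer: -213460800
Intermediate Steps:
Y(w, n) = 2 - w
G(E, T) = 199 (G(E, T) = -7 + (106 + 100) = -7 + 206 = 199)
X = 24108 (X = 9 - ((2 - 1*(-107)) - 24208) = 9 - ((2 + 107) - 24208) = 9 - (109 - 24208) = 9 - 1*(-24099) = 9 + 24099 = 24108)
(8201 + G(81, 172))*(X - 49520) = (8201 + 199)*(24108 - 49520) = 8400*(-25412) = -213460800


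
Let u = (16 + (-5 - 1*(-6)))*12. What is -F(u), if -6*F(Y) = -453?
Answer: -151/2 ≈ -75.500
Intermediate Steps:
u = 204 (u = (16 + (-5 + 6))*12 = (16 + 1)*12 = 17*12 = 204)
F(Y) = 151/2 (F(Y) = -⅙*(-453) = 151/2)
-F(u) = -1*151/2 = -151/2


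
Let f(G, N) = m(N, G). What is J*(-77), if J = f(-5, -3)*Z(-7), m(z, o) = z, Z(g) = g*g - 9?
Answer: 9240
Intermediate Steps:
Z(g) = -9 + g² (Z(g) = g² - 9 = -9 + g²)
f(G, N) = N
J = -120 (J = -3*(-9 + (-7)²) = -3*(-9 + 49) = -3*40 = -120)
J*(-77) = -120*(-77) = 9240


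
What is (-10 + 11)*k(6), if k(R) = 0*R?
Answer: 0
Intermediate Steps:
k(R) = 0
(-10 + 11)*k(6) = (-10 + 11)*0 = 1*0 = 0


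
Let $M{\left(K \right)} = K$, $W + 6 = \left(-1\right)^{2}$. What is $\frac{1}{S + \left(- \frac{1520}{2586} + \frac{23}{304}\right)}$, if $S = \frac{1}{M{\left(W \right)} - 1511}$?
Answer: $- \frac{148974288}{76391347} \approx -1.9501$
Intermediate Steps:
$W = -5$ ($W = -6 + \left(-1\right)^{2} = -6 + 1 = -5$)
$S = - \frac{1}{1516}$ ($S = \frac{1}{-5 - 1511} = \frac{1}{-1516} = - \frac{1}{1516} \approx -0.00065963$)
$\frac{1}{S + \left(- \frac{1520}{2586} + \frac{23}{304}\right)} = \frac{1}{- \frac{1}{1516} + \left(- \frac{1520}{2586} + \frac{23}{304}\right)} = \frac{1}{- \frac{1}{1516} + \left(\left(-1520\right) \frac{1}{2586} + 23 \cdot \frac{1}{304}\right)} = \frac{1}{- \frac{1}{1516} + \left(- \frac{760}{1293} + \frac{23}{304}\right)} = \frac{1}{- \frac{1}{1516} - \frac{201301}{393072}} = \frac{1}{- \frac{76391347}{148974288}} = - \frac{148974288}{76391347}$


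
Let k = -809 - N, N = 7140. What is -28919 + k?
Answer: -36868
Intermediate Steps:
k = -7949 (k = -809 - 1*7140 = -809 - 7140 = -7949)
-28919 + k = -28919 - 7949 = -36868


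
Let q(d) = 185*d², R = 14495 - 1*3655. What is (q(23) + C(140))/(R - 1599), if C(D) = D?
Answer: 98005/9241 ≈ 10.605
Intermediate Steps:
R = 10840 (R = 14495 - 3655 = 10840)
(q(23) + C(140))/(R - 1599) = (185*23² + 140)/(10840 - 1599) = (185*529 + 140)/9241 = (97865 + 140)*(1/9241) = 98005*(1/9241) = 98005/9241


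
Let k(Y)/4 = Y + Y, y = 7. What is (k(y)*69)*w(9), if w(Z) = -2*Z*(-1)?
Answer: 69552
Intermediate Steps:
k(Y) = 8*Y (k(Y) = 4*(Y + Y) = 4*(2*Y) = 8*Y)
w(Z) = 2*Z (w(Z) = -2*(-Z) = -(-2)*Z = 2*Z)
(k(y)*69)*w(9) = ((8*7)*69)*(2*9) = (56*69)*18 = 3864*18 = 69552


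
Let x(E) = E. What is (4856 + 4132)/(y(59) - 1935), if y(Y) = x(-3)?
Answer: -1498/323 ≈ -4.6378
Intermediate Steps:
y(Y) = -3
(4856 + 4132)/(y(59) - 1935) = (4856 + 4132)/(-3 - 1935) = 8988/(-1938) = 8988*(-1/1938) = -1498/323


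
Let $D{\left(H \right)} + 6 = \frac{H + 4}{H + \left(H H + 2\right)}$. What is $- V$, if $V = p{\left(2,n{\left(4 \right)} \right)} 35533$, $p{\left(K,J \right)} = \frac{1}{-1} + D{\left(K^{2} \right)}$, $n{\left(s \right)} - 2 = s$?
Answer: $\frac{2593909}{11} \approx 2.3581 \cdot 10^{5}$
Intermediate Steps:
$n{\left(s \right)} = 2 + s$
$D{\left(H \right)} = -6 + \frac{4 + H}{2 + H + H^{2}}$ ($D{\left(H \right)} = -6 + \frac{H + 4}{H + \left(H H + 2\right)} = -6 + \frac{4 + H}{H + \left(H^{2} + 2\right)} = -6 + \frac{4 + H}{H + \left(2 + H^{2}\right)} = -6 + \frac{4 + H}{2 + H + H^{2}}$)
$p{\left(K,J \right)} = -1 + \frac{-8 - 6 K^{4} - 5 K^{2}}{2 + K^{2} + K^{4}}$ ($p{\left(K,J \right)} = \frac{1}{-1} + \frac{-8 - 6 \left(K^{2}\right)^{2} - 5 K^{2}}{2 + K^{2} + \left(K^{2}\right)^{2}} = -1 + \frac{-8 - 6 K^{4} - 5 K^{2}}{2 + K^{2} + K^{4}}$)
$V = - \frac{2593909}{11}$ ($V = \frac{-10 - 7 \cdot 2^{4} - 6 \cdot 2^{2}}{2 + 2^{2} + 2^{4}} \cdot 35533 = \frac{-10 - 112 - 24}{2 + 4 + 16} \cdot 35533 = \frac{-10 - 112 - 24}{22} \cdot 35533 = \frac{1}{22} \left(-146\right) 35533 = \left(- \frac{73}{11}\right) 35533 = - \frac{2593909}{11} \approx -2.3581 \cdot 10^{5}$)
$- V = \left(-1\right) \left(- \frac{2593909}{11}\right) = \frac{2593909}{11}$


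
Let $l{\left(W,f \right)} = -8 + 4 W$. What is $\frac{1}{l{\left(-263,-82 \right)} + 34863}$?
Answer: $\frac{1}{33803} \approx 2.9583 \cdot 10^{-5}$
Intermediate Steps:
$\frac{1}{l{\left(-263,-82 \right)} + 34863} = \frac{1}{\left(-8 + 4 \left(-263\right)\right) + 34863} = \frac{1}{\left(-8 - 1052\right) + 34863} = \frac{1}{-1060 + 34863} = \frac{1}{33803}$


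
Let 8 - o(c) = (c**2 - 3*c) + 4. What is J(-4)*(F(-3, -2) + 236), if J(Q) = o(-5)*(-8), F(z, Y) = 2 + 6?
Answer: 70272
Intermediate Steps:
o(c) = 4 - c**2 + 3*c (o(c) = 8 - ((c**2 - 3*c) + 4) = 8 - (4 + c**2 - 3*c) = 8 + (-4 - c**2 + 3*c) = 4 - c**2 + 3*c)
F(z, Y) = 8
J(Q) = 288 (J(Q) = (4 - 1*(-5)**2 + 3*(-5))*(-8) = (4 - 1*25 - 15)*(-8) = (4 - 25 - 15)*(-8) = -36*(-8) = 288)
J(-4)*(F(-3, -2) + 236) = 288*(8 + 236) = 288*244 = 70272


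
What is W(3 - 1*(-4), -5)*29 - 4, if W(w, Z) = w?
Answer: 199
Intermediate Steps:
W(3 - 1*(-4), -5)*29 - 4 = (3 - 1*(-4))*29 - 4 = (3 + 4)*29 - 4 = 7*29 - 4 = 203 - 4 = 199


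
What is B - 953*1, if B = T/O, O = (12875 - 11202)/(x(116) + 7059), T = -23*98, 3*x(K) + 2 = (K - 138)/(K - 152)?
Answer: -67516630/6453 ≈ -10463.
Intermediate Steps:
x(K) = -2/3 + (-138 + K)/(3*(-152 + K)) (x(K) = -2/3 + ((K - 138)/(K - 152))/3 = -2/3 + ((-138 + K)/(-152 + K))/3 = -2/3 + (-138 + K)/(3*(-152 + K)))
T = -2254
O = 90342/381161 (O = (12875 - 11202)/((166 - 1*116)/(3*(-152 + 116)) + 7059) = 1673/((1/3)*(166 - 116)/(-36) + 7059) = 1673/((1/3)*(-1/36)*50 + 7059) = 1673/(-25/54 + 7059) = 1673/(381161/54) = 1673*(54/381161) = 90342/381161 ≈ 0.23702)
B = -61366921/6453 (B = -2254/90342/381161 = -2254*381161/90342 = -61366921/6453 ≈ -9509.8)
B - 953*1 = -61366921/6453 - 953*1 = -61366921/6453 - 953 = -67516630/6453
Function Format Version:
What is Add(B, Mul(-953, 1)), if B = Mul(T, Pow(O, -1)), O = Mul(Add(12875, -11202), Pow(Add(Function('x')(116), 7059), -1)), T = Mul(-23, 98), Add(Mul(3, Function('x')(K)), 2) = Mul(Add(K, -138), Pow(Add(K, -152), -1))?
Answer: Rational(-67516630, 6453) ≈ -10463.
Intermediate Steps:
Function('x')(K) = Add(Rational(-2, 3), Mul(Rational(1, 3), Pow(Add(-152, K), -1), Add(-138, K))) (Function('x')(K) = Add(Rational(-2, 3), Mul(Rational(1, 3), Mul(Add(K, -138), Pow(Add(K, -152), -1)))) = Add(Rational(-2, 3), Mul(Rational(1, 3), Mul(Add(-138, K), Pow(Add(-152, K), -1)))) = Add(Rational(-2, 3), Mul(Rational(1, 3), Mul(Pow(Add(-152, K), -1), Add(-138, K)))) = Add(Rational(-2, 3), Mul(Rational(1, 3), Pow(Add(-152, K), -1), Add(-138, K))))
T = -2254
O = Rational(90342, 381161) (O = Mul(Add(12875, -11202), Pow(Add(Mul(Rational(1, 3), Pow(Add(-152, 116), -1), Add(166, Mul(-1, 116))), 7059), -1)) = Mul(1673, Pow(Add(Mul(Rational(1, 3), Pow(-36, -1), Add(166, -116)), 7059), -1)) = Mul(1673, Pow(Add(Mul(Rational(1, 3), Rational(-1, 36), 50), 7059), -1)) = Mul(1673, Pow(Add(Rational(-25, 54), 7059), -1)) = Mul(1673, Pow(Rational(381161, 54), -1)) = Mul(1673, Rational(54, 381161)) = Rational(90342, 381161) ≈ 0.23702)
B = Rational(-61366921, 6453) (B = Mul(-2254, Pow(Rational(90342, 381161), -1)) = Mul(-2254, Rational(381161, 90342)) = Rational(-61366921, 6453) ≈ -9509.8)
Add(B, Mul(-953, 1)) = Add(Rational(-61366921, 6453), Mul(-953, 1)) = Add(Rational(-61366921, 6453), -953) = Rational(-67516630, 6453)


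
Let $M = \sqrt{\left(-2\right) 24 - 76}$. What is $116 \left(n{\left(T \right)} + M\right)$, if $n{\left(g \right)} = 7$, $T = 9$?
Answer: $812 + 232 i \sqrt{31} \approx 812.0 + 1291.7 i$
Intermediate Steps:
$M = 2 i \sqrt{31}$ ($M = \sqrt{-48 - 76} = \sqrt{-124} = 2 i \sqrt{31} \approx 11.136 i$)
$116 \left(n{\left(T \right)} + M\right) = 116 \left(7 + 2 i \sqrt{31}\right) = 812 + 232 i \sqrt{31}$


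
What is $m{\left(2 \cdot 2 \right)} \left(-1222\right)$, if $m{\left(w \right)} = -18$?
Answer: $21996$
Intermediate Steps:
$m{\left(2 \cdot 2 \right)} \left(-1222\right) = \left(-18\right) \left(-1222\right) = 21996$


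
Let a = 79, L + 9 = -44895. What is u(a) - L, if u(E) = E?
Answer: 44983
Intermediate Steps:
L = -44904 (L = -9 - 44895 = -44904)
u(a) - L = 79 - 1*(-44904) = 79 + 44904 = 44983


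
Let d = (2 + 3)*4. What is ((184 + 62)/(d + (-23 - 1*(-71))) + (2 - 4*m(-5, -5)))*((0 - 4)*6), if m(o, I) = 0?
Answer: -2292/17 ≈ -134.82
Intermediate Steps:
d = 20 (d = 5*4 = 20)
((184 + 62)/(d + (-23 - 1*(-71))) + (2 - 4*m(-5, -5)))*((0 - 4)*6) = ((184 + 62)/(20 + (-23 - 1*(-71))) + (2 - 4*0))*((0 - 4)*6) = (246/(20 + (-23 + 71)) + (2 + 0))*(-4*6) = (246/(20 + 48) + 2)*(-24) = (246/68 + 2)*(-24) = (246*(1/68) + 2)*(-24) = (123/34 + 2)*(-24) = (191/34)*(-24) = -2292/17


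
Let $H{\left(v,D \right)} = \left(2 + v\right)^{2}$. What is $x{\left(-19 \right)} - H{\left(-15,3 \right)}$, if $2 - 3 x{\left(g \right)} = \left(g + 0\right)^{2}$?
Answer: $- \frac{866}{3} \approx -288.67$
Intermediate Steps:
$x{\left(g \right)} = \frac{2}{3} - \frac{g^{2}}{3}$ ($x{\left(g \right)} = \frac{2}{3} - \frac{\left(g + 0\right)^{2}}{3} = \frac{2}{3} - \frac{g^{2}}{3}$)
$x{\left(-19 \right)} - H{\left(-15,3 \right)} = \left(\frac{2}{3} - \frac{\left(-19\right)^{2}}{3}\right) - \left(2 - 15\right)^{2} = \left(\frac{2}{3} - \frac{361}{3}\right) - \left(-13\right)^{2} = \left(\frac{2}{3} - \frac{361}{3}\right) - 169 = - \frac{359}{3} - 169 = - \frac{866}{3}$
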